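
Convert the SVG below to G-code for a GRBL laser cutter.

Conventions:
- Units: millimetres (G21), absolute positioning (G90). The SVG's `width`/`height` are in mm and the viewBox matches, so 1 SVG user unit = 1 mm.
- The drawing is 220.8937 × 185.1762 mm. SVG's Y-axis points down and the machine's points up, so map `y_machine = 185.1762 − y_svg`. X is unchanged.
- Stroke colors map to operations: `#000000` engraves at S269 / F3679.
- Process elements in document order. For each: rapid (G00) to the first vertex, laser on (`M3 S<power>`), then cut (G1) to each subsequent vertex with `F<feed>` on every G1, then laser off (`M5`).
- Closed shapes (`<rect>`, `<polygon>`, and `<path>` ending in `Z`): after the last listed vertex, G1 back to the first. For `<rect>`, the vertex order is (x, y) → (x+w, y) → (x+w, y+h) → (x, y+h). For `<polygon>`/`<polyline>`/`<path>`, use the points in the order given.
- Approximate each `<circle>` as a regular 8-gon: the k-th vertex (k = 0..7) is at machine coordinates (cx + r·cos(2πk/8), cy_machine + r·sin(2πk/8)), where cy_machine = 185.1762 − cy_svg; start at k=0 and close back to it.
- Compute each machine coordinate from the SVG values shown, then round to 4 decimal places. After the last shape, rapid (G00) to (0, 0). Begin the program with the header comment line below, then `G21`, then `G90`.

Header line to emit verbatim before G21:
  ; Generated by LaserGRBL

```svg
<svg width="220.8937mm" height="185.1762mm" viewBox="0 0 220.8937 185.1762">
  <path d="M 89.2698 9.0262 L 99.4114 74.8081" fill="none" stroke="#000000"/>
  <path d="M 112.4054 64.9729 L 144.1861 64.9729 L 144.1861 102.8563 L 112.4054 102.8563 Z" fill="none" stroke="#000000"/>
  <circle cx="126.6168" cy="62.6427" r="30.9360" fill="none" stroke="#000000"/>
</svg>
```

; Generated by LaserGRBL
G21
G90
G00 X89.2698 Y176.1500
M3 S269
G1 X99.4114 Y110.3681 F3679
M5
G00 X112.4054 Y120.2033
M3 S269
G1 X144.1861 Y120.2033 F3679
G1 X144.1861 Y82.3199 F3679
G1 X112.4054 Y82.3199 F3679
G1 X112.4054 Y120.2033 F3679
M5
G00 X157.5528 Y122.5335
M3 S269
G1 X148.4919 Y144.4086 F3679
G1 X126.6168 Y153.4695 F3679
G1 X104.7417 Y144.4086 F3679
G1 X95.6808 Y122.5335 F3679
G1 X104.7417 Y100.6584 F3679
G1 X126.6168 Y91.5975 F3679
G1 X148.4919 Y100.6584 F3679
G1 X157.5528 Y122.5335 F3679
M5
G00 X0.0000 Y0.0000

viewBox `0 0 220.8937 185.1762` with mm width/height → 1 unit = 1 mm. Flip: y_m = 185.1762 − y_svg.

**Shape 1** — `<path>` line segment, stroke `#000000` → engrave (S269, F3679). Machine vertices: (89.2698,176.1500) → (99.4114,110.3681). Open path.

**Shape 2** — `<path>` rectangle, stroke `#000000` → engrave (S269, F3679). Machine vertices: (112.4054,120.2033) → (144.1861,120.2033) → (144.1861,82.3199) → (112.4054,82.3199) → (112.4054,120.2033). Closed: final G1 returns to the first vertex.

**Shape 3** — `<circle>` circle, stroke `#000000` → engrave (S269, F3679). Machine vertices: (157.5528,122.5335) → (148.4919,144.4086) → (126.6168,153.4695) → (104.7417,144.4086) → (95.6808,122.5335) → (104.7417,100.6584) → (126.6168,91.5975) → (148.4919,100.6584) → (157.5528,122.5335). Closed: final G1 returns to the first vertex.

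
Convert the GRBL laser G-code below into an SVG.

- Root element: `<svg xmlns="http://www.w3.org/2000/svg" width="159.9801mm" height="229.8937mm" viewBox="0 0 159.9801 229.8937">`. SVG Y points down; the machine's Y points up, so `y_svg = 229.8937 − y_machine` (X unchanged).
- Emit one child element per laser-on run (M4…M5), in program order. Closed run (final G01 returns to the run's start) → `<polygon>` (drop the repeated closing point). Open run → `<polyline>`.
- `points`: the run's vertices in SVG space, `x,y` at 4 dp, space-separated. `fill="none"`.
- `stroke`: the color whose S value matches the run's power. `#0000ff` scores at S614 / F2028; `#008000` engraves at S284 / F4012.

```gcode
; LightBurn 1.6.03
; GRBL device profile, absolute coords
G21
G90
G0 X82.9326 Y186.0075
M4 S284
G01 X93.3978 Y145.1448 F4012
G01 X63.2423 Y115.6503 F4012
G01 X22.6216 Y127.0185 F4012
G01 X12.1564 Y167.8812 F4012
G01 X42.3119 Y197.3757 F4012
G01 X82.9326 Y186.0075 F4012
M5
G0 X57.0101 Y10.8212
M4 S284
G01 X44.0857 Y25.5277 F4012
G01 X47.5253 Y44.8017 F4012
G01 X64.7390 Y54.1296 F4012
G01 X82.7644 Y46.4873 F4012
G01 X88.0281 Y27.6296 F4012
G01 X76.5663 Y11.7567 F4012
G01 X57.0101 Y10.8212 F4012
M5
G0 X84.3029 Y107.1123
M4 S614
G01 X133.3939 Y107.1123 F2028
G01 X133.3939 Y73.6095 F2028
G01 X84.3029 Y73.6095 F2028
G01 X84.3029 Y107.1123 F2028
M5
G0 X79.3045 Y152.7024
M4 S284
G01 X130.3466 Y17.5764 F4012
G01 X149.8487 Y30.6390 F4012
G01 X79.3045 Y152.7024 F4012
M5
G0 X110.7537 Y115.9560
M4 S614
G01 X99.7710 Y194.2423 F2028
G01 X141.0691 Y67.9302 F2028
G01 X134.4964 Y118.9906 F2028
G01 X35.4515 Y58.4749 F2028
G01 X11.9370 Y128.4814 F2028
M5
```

y_svg = 229.8937 − y_m.

[1] S284→`#008000` (engrave); closed run; points: 82.9326,43.8862 93.3978,84.7489 63.2423,114.2434 22.6216,102.8752 12.1564,62.0125 42.3119,32.5180

[2] S284→`#008000` (engrave); closed run; points: 57.0101,219.0725 44.0857,204.3660 47.5253,185.0920 64.7390,175.7641 82.7644,183.4064 88.0281,202.2641 76.5663,218.1370

[3] S614→`#0000ff` (score); closed run; points: 84.3029,122.7814 133.3939,122.7814 133.3939,156.2842 84.3029,156.2842

[4] S284→`#008000` (engrave); closed run; points: 79.3045,77.1913 130.3466,212.3173 149.8487,199.2547

[5] S614→`#0000ff` (score); open run; points: 110.7537,113.9377 99.7710,35.6514 141.0691,161.9635 134.4964,110.9031 35.4515,171.4188 11.9370,101.4123

<svg xmlns="http://www.w3.org/2000/svg" width="159.9801mm" height="229.8937mm" viewBox="0 0 159.9801 229.8937">
  <polygon points="82.9326,43.8862 93.3978,84.7489 63.2423,114.2434 22.6216,102.8752 12.1564,62.0125 42.3119,32.5180" fill="none" stroke="#008000"/>
  <polygon points="57.0101,219.0725 44.0857,204.3660 47.5253,185.0920 64.7390,175.7641 82.7644,183.4064 88.0281,202.2641 76.5663,218.1370" fill="none" stroke="#008000"/>
  <polygon points="84.3029,122.7814 133.3939,122.7814 133.3939,156.2842 84.3029,156.2842" fill="none" stroke="#0000ff"/>
  <polygon points="79.3045,77.1913 130.3466,212.3173 149.8487,199.2547" fill="none" stroke="#008000"/>
  <polyline points="110.7537,113.9377 99.7710,35.6514 141.0691,161.9635 134.4964,110.9031 35.4515,171.4188 11.9370,101.4123" fill="none" stroke="#0000ff"/>
</svg>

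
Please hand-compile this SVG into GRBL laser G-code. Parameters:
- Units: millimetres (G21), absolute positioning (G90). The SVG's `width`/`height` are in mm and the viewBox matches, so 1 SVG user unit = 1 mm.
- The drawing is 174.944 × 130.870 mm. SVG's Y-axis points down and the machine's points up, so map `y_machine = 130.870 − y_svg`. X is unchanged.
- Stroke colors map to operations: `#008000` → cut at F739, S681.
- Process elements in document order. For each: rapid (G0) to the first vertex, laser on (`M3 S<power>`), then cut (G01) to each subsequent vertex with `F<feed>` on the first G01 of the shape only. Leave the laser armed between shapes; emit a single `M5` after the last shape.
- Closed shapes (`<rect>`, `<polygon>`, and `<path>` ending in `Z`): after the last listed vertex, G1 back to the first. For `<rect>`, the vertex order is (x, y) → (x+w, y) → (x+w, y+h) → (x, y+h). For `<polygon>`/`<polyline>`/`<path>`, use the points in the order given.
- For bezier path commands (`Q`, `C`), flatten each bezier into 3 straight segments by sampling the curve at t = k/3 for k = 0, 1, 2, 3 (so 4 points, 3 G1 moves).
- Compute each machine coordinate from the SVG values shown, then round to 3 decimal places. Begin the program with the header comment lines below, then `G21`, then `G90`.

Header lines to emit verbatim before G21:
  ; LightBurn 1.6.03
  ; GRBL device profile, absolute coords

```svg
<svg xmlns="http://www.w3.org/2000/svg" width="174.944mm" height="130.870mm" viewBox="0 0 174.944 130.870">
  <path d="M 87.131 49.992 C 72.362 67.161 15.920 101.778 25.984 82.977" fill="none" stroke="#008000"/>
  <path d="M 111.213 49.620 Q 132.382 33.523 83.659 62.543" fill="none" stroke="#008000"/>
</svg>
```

; LightBurn 1.6.03
; GRBL device profile, absolute coords
G21
G90
G0 X87.131 Y80.878
M3 S681
G01 X62.478 Y60.518 F739
G01 X34.082 Y44.273
G01 X25.984 Y47.893
G0 X111.213 Y81.250
M3 S681
G01 X117.560 Y86.968 F739
G01 X108.375 Y82.661
G01 X83.659 Y68.327
M5

Since the viewBox matches the mm dimensions, user units are millimetres directly. The only transform is the Y-flip y_m = 130.870 − y_svg.

Shape 1 is a cubic bezier drawn with `<path>`. Its stroke #008000 means cut at S681, F739. After flipping Y the toolpath is (87.131,80.878) → (62.478,60.518) → (34.082,44.273) → (25.984,47.893).

Shape 2 is a quadratic bezier drawn with `<path>`. Its stroke #008000 means cut at S681, F739. After flipping Y the toolpath is (111.213,81.250) → (117.560,86.968) → (108.375,82.661) → (83.659,68.327).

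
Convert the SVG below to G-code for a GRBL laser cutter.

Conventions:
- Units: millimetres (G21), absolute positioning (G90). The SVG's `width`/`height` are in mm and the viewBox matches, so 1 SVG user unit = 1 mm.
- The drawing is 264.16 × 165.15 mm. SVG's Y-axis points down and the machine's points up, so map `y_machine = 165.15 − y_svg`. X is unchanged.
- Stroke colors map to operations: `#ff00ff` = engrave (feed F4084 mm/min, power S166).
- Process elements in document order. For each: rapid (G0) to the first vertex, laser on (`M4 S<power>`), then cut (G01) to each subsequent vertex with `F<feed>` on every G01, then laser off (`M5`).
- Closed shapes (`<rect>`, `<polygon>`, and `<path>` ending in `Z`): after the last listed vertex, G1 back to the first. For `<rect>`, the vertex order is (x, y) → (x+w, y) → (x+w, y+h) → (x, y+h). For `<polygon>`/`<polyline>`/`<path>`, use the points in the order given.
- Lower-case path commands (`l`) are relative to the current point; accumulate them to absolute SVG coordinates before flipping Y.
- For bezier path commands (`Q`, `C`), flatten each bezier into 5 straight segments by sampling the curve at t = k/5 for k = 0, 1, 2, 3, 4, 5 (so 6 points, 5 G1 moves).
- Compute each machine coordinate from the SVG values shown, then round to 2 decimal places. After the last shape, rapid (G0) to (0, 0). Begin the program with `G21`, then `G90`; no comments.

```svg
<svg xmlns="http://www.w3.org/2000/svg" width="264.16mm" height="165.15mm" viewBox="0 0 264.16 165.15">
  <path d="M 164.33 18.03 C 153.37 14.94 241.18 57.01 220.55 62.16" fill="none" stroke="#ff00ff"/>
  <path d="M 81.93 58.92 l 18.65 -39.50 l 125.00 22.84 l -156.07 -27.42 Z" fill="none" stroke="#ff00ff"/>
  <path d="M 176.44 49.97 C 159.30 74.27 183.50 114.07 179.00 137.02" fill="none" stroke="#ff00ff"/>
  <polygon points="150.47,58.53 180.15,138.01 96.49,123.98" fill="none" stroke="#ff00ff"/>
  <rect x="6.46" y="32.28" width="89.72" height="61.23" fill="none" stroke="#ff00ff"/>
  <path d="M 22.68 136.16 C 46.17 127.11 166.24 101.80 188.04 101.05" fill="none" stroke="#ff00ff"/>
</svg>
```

1 u = 1 mm; y_m = 165.15 − y.

[1] `<path>` cubic bezier, #ff00ff→engrave S166 F4084: (164.33,147.12) → (167.95,144.21) → (185.33,134.40) → (206.52,121.64) → (221.57,109.85) → (220.55,102.99)

[2] `<path>` closed polygon, #ff00ff→engrave S166 F4084: (81.93,106.23) → (100.58,145.73) → (225.58,122.89) → (69.51,150.31) → (81.93,106.23) (closed)

[3] `<path>` cubic bezier, #ff00ff→engrave S166 F4084: (176.44,115.18) → (170.56,99.00) → (171.23,80.65) → (175.11,61.69) → (178.82,43.66) → (179.00,28.13)

[4] `<polygon>` regular polygon, #ff00ff→engrave S166 F4084: (150.47,106.62) → (180.15,27.14) → (96.49,41.17) → (150.47,106.62) (closed)

[5] `<rect>` rectangle, #ff00ff→engrave S166 F4084: (6.46,132.87) → (96.18,132.87) → (96.18,71.64) → (6.46,71.64) → (6.46,132.87) (closed)

[6] `<path>` cubic bezier, #ff00ff→engrave S166 F4084: (22.68,28.99) → (46.80,36.04) → (84.76,45.04) → (127.18,54.02) → (164.73,61.03) → (188.04,64.10)

G21
G90
G0 X164.33 Y147.12
M4 S166
G01 X167.95 Y144.21 F4084
G01 X185.33 Y134.40 F4084
G01 X206.52 Y121.64 F4084
G01 X221.57 Y109.85 F4084
G01 X220.55 Y102.99 F4084
M5
G0 X81.93 Y106.23
M4 S166
G01 X100.58 Y145.73 F4084
G01 X225.58 Y122.89 F4084
G01 X69.51 Y150.31 F4084
G01 X81.93 Y106.23 F4084
M5
G0 X176.44 Y115.18
M4 S166
G01 X170.56 Y99.00 F4084
G01 X171.23 Y80.65 F4084
G01 X175.11 Y61.69 F4084
G01 X178.82 Y43.66 F4084
G01 X179.00 Y28.13 F4084
M5
G0 X150.47 Y106.62
M4 S166
G01 X180.15 Y27.14 F4084
G01 X96.49 Y41.17 F4084
G01 X150.47 Y106.62 F4084
M5
G0 X6.46 Y132.87
M4 S166
G01 X96.18 Y132.87 F4084
G01 X96.18 Y71.64 F4084
G01 X6.46 Y71.64 F4084
G01 X6.46 Y132.87 F4084
M5
G0 X22.68 Y28.99
M4 S166
G01 X46.80 Y36.04 F4084
G01 X84.76 Y45.04 F4084
G01 X127.18 Y54.02 F4084
G01 X164.73 Y61.03 F4084
G01 X188.04 Y64.10 F4084
M5
G0 X0.00 Y0.00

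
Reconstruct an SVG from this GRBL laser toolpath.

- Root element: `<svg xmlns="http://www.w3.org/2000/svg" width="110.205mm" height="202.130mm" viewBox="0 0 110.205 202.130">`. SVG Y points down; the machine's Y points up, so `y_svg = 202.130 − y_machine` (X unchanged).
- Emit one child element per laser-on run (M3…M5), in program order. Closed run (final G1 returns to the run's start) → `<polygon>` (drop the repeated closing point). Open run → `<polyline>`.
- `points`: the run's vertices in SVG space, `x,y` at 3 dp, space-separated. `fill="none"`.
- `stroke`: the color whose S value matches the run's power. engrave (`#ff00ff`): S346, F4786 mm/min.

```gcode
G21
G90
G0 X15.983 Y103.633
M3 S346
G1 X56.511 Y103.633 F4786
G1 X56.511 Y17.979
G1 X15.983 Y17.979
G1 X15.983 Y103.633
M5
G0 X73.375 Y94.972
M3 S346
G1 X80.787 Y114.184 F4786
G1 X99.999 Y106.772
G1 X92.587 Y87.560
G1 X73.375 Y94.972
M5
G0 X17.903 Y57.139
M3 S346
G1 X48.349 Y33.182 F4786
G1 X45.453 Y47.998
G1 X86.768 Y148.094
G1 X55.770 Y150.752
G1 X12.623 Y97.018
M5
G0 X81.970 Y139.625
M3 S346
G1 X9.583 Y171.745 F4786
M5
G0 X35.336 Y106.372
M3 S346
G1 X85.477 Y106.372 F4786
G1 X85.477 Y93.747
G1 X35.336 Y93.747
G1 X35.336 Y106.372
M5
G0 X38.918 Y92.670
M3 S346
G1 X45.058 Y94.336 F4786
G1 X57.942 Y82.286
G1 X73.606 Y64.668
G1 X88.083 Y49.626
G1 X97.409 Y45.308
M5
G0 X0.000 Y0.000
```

Machine Y-up, SVG Y-down with viewBox height 202.130, so y_svg = 202.130 − y_machine; X carries over. Every run uses S346, so all elements get stroke `#ff00ff` (engrave).

Run 1: The run returns to its start, so emit a `<polygon>` with points (Y-flipped): 15.983,98.497 56.511,98.497 56.511,184.151 15.983,184.151.

Run 2: The run returns to its start, so emit a `<polygon>` with points (Y-flipped): 73.375,107.158 80.787,87.946 99.999,95.358 92.587,114.570.

Run 3: The run is open, so emit a `<polyline>` with points (Y-flipped): 17.903,144.991 48.349,168.948 45.453,154.132 86.768,54.036 55.770,51.378 12.623,105.112.

Run 4: The run is open, so emit a `<polyline>` with points (Y-flipped): 81.970,62.505 9.583,30.385.

Run 5: The run returns to its start, so emit a `<polygon>` with points (Y-flipped): 35.336,95.758 85.477,95.758 85.477,108.383 35.336,108.383.

Run 6: The run is open, so emit a `<polyline>` with points (Y-flipped): 38.918,109.460 45.058,107.794 57.942,119.844 73.606,137.462 88.083,152.504 97.409,156.822.

<svg xmlns="http://www.w3.org/2000/svg" width="110.205mm" height="202.130mm" viewBox="0 0 110.205 202.130">
  <polygon points="15.983,98.497 56.511,98.497 56.511,184.151 15.983,184.151" fill="none" stroke="#ff00ff"/>
  <polygon points="73.375,107.158 80.787,87.946 99.999,95.358 92.587,114.570" fill="none" stroke="#ff00ff"/>
  <polyline points="17.903,144.991 48.349,168.948 45.453,154.132 86.768,54.036 55.770,51.378 12.623,105.112" fill="none" stroke="#ff00ff"/>
  <polyline points="81.970,62.505 9.583,30.385" fill="none" stroke="#ff00ff"/>
  <polygon points="35.336,95.758 85.477,95.758 85.477,108.383 35.336,108.383" fill="none" stroke="#ff00ff"/>
  <polyline points="38.918,109.460 45.058,107.794 57.942,119.844 73.606,137.462 88.083,152.504 97.409,156.822" fill="none" stroke="#ff00ff"/>
</svg>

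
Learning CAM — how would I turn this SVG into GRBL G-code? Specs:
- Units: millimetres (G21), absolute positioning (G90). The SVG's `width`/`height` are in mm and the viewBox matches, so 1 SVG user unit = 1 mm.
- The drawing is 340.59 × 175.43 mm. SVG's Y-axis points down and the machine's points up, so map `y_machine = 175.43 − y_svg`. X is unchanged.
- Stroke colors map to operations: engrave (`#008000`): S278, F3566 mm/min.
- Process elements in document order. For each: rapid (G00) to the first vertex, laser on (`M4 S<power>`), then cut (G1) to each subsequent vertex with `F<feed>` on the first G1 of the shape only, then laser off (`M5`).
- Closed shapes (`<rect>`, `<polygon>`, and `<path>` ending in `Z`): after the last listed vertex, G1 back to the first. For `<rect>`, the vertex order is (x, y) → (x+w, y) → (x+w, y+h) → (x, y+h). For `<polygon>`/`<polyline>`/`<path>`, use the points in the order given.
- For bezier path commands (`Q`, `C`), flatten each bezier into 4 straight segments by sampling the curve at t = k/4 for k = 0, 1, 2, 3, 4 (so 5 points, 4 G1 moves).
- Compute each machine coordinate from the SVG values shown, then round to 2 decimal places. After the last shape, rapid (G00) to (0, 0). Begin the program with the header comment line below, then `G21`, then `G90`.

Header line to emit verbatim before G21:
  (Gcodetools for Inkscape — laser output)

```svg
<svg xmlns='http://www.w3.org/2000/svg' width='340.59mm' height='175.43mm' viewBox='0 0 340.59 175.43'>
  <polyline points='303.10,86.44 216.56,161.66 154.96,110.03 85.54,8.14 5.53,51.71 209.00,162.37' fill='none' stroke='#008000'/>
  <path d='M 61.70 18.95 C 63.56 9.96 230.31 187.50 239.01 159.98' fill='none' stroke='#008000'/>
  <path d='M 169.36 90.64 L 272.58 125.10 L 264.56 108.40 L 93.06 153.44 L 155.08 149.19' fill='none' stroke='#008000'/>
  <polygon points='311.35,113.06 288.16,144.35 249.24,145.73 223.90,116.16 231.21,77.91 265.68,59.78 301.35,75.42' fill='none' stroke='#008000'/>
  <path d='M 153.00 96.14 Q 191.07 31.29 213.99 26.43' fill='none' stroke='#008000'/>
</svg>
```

(Gcodetools for Inkscape — laser output)
G21
G90
G00 X303.10 Y88.99
M4 S278
G1 X216.56 Y13.77 F3566
G1 X154.96 Y65.40
G1 X85.54 Y167.29
G1 X5.53 Y123.72
G1 X209.00 Y13.06
M5
G00 X61.70 Y156.48
M4 S278
G1 X88.97 Y134.37 F3566
G1 X147.79 Y79.02
G1 X207.90 Y27.14
G1 X239.01 Y15.45
M5
G00 X169.36 Y84.79
M4 S278
G1 X272.58 Y50.33 F3566
G1 X264.56 Y67.03
G1 X93.06 Y21.99
G1 X155.08 Y26.24
M5
G00 X311.35 Y62.37
M4 S278
G1 X288.16 Y31.08 F3566
G1 X249.24 Y29.70
G1 X223.90 Y59.27
G1 X231.21 Y97.52
G1 X265.68 Y115.65
G1 X301.35 Y100.01
G1 X311.35 Y62.37
M5
G00 X153.00 Y79.29
M4 S278
G1 X171.09 Y107.97 F3566
G1 X187.28 Y129.14
G1 X201.58 Y142.82
G1 X213.99 Y149.00
M5
G00 X0.00 Y0.00

viewBox `0 0 340.59 175.43` with mm width/height → 1 unit = 1 mm. Flip: y_m = 175.43 − y_svg.

**Shape 1** — `<polyline>` open polyline, stroke `#008000` → engrave (S278, F3566). Machine vertices: (303.10,88.99) → (216.56,13.77) → (154.96,65.40) → (85.54,167.29) → (5.53,123.72) → (209.00,13.06). Open path.

**Shape 2** — `<path>` cubic bezier, stroke `#008000` → engrave (S278, F3566). Control points (SVG): P0=(61.70,18.95), P1=(63.56,9.96), P2=(230.31,187.50), P3=(239.01,159.98); sampled at t=k/4. Machine vertices: (61.70,156.48) → (88.97,134.37) → (147.79,79.02) → (207.90,27.14) → (239.01,15.45). Open path.

**Shape 3** — `<path>` open polyline, stroke `#008000` → engrave (S278, F3566). Machine vertices: (169.36,84.79) → (272.58,50.33) → (264.56,67.03) → (93.06,21.99) → (155.08,26.24). Open path.

**Shape 4** — `<polygon>` regular polygon, stroke `#008000` → engrave (S278, F3566). Machine vertices: (311.35,62.37) → (288.16,31.08) → (249.24,29.70) → (223.90,59.27) → (231.21,97.52) → (265.68,115.65) → (301.35,100.01) → (311.35,62.37). Closed: final G1 returns to the first vertex.

**Shape 5** — `<path>` quadratic bezier, stroke `#008000` → engrave (S278, F3566). Control points (SVG): P0=(153.00,96.14), P1=(191.07,31.29), P2=(213.99,26.43); sampled at t=k/4. Machine vertices: (153.00,79.29) → (171.09,107.97) → (187.28,129.14) → (201.58,142.82) → (213.99,149.00). Open path.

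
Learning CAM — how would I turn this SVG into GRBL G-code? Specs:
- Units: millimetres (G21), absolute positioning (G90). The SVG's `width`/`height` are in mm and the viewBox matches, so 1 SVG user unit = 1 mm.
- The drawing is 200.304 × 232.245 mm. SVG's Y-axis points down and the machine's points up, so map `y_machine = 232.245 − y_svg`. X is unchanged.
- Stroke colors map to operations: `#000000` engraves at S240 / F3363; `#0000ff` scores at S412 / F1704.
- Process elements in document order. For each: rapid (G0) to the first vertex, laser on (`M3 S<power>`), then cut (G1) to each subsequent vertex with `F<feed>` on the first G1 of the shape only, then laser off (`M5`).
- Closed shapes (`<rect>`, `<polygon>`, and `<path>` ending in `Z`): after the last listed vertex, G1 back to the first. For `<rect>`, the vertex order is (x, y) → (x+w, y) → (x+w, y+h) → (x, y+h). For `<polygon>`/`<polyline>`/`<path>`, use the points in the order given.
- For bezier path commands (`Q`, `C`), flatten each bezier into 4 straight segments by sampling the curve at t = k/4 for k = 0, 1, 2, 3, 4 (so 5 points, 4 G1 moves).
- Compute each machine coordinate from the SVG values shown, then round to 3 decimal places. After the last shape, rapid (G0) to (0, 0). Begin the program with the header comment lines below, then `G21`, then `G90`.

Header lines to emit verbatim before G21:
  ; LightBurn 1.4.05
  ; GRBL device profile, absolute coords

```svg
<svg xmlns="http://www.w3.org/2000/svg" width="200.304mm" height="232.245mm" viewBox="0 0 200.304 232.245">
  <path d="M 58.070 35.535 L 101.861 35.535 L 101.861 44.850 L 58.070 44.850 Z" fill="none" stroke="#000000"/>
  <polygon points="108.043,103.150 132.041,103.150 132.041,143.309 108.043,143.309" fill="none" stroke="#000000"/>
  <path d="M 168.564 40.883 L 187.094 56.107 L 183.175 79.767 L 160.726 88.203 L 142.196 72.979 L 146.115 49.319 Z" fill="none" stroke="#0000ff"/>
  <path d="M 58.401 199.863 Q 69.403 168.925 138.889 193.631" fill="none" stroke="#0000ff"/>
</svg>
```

1 u = 1 mm; y_m = 232.245 − y.

[1] `<path>` rectangle, #000000→engrave S240 F3363: (58.070,196.710) → (101.861,196.710) → (101.861,187.395) → (58.070,187.395) → (58.070,196.710) (closed)

[2] `<polygon>` rectangle, #000000→engrave S240 F3363: (108.043,129.095) → (132.041,129.095) → (132.041,88.936) → (108.043,88.936) → (108.043,129.095) (closed)

[3] `<path>` regular polygon, #0000ff→score S412 F1704: (168.564,191.362) → (187.094,176.138) → (183.175,152.478) → (160.726,144.042) → (142.196,159.266) → (146.115,182.926) → (168.564,191.362) (closed)

[4] `<path>` quadratic bezier, #0000ff→score S412 F1704: (58.401,32.382) → (67.557,44.373) → (84.024,49.409) → (107.801,47.489) → (138.889,38.614)

; LightBurn 1.4.05
; GRBL device profile, absolute coords
G21
G90
G0 X58.070 Y196.710
M3 S240
G1 X101.861 Y196.710 F3363
G1 X101.861 Y187.395
G1 X58.070 Y187.395
G1 X58.070 Y196.710
M5
G0 X108.043 Y129.095
M3 S240
G1 X132.041 Y129.095 F3363
G1 X132.041 Y88.936
G1 X108.043 Y88.936
G1 X108.043 Y129.095
M5
G0 X168.564 Y191.362
M3 S412
G1 X187.094 Y176.138 F1704
G1 X183.175 Y152.478
G1 X160.726 Y144.042
G1 X142.196 Y159.266
G1 X146.115 Y182.926
G1 X168.564 Y191.362
M5
G0 X58.401 Y32.382
M3 S412
G1 X67.557 Y44.373 F1704
G1 X84.024 Y49.409
G1 X107.801 Y47.489
G1 X138.889 Y38.614
M5
G0 X0.000 Y0.000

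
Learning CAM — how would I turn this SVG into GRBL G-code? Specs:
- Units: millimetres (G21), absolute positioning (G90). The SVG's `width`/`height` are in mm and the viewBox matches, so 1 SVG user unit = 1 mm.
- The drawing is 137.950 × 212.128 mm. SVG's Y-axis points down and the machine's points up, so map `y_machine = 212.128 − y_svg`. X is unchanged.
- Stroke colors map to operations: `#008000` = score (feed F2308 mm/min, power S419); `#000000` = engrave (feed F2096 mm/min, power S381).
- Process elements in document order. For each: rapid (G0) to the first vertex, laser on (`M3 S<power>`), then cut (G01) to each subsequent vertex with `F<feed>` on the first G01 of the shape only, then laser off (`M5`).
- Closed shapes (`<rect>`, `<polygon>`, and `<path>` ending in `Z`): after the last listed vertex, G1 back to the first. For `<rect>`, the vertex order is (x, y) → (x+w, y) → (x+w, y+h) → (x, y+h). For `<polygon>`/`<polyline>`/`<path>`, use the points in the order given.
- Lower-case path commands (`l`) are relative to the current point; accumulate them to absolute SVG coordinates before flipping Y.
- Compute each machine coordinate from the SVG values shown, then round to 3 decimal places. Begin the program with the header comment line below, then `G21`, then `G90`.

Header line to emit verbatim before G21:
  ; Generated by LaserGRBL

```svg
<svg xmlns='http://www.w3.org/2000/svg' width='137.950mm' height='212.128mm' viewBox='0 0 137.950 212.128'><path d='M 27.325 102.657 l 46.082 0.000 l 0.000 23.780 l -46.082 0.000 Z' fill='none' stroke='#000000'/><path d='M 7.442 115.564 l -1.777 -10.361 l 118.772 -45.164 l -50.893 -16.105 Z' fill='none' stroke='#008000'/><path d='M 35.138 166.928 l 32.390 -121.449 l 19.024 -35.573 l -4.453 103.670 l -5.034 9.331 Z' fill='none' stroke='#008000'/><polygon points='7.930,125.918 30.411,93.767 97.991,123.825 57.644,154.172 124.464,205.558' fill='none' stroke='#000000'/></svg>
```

; Generated by LaserGRBL
G21
G90
G0 X27.325 Y109.471
M3 S381
G01 X73.407 Y109.471 F2096
G01 X73.407 Y85.691
G01 X27.325 Y85.691
G01 X27.325 Y109.471
M5
G0 X7.442 Y96.564
M3 S419
G01 X5.665 Y106.925 F2308
G01 X124.437 Y152.089
G01 X73.544 Y168.194
G01 X7.442 Y96.564
M5
G0 X35.138 Y45.200
M3 S419
G01 X67.528 Y166.649 F2308
G01 X86.552 Y202.222
G01 X82.099 Y98.552
G01 X77.065 Y89.221
G01 X35.138 Y45.200
M5
G0 X7.930 Y86.210
M3 S381
G01 X30.411 Y118.361 F2096
G01 X97.991 Y88.303
G01 X57.644 Y57.956
G01 X124.464 Y6.570
G01 X7.930 Y86.210
M5

viewBox `0 0 137.950 212.128` with mm width/height → 1 unit = 1 mm. Flip: y_m = 212.128 − y_svg.

**Shape 1** — `<path>` rectangle, stroke `#000000` → engrave (S381, F2096). Machine vertices: (27.325,109.471) → (73.407,109.471) → (73.407,85.691) → (27.325,85.691) → (27.325,109.471). Closed: final G1 returns to the first vertex.

**Shape 2** — `<path>` closed polygon, stroke `#008000` → score (S419, F2308). Machine vertices: (7.442,96.564) → (5.665,106.925) → (124.437,152.089) → (73.544,168.194) → (7.442,96.564). Closed: final G1 returns to the first vertex.

**Shape 3** — `<path>` closed polygon, stroke `#008000` → score (S419, F2308). Machine vertices: (35.138,45.200) → (67.528,166.649) → (86.552,202.222) → (82.099,98.552) → (77.065,89.221) → (35.138,45.200). Closed: final G1 returns to the first vertex.

**Shape 4** — `<polygon>` closed polygon, stroke `#000000` → engrave (S381, F2096). Machine vertices: (7.930,86.210) → (30.411,118.361) → (97.991,88.303) → (57.644,57.956) → (124.464,6.570) → (7.930,86.210). Closed: final G1 returns to the first vertex.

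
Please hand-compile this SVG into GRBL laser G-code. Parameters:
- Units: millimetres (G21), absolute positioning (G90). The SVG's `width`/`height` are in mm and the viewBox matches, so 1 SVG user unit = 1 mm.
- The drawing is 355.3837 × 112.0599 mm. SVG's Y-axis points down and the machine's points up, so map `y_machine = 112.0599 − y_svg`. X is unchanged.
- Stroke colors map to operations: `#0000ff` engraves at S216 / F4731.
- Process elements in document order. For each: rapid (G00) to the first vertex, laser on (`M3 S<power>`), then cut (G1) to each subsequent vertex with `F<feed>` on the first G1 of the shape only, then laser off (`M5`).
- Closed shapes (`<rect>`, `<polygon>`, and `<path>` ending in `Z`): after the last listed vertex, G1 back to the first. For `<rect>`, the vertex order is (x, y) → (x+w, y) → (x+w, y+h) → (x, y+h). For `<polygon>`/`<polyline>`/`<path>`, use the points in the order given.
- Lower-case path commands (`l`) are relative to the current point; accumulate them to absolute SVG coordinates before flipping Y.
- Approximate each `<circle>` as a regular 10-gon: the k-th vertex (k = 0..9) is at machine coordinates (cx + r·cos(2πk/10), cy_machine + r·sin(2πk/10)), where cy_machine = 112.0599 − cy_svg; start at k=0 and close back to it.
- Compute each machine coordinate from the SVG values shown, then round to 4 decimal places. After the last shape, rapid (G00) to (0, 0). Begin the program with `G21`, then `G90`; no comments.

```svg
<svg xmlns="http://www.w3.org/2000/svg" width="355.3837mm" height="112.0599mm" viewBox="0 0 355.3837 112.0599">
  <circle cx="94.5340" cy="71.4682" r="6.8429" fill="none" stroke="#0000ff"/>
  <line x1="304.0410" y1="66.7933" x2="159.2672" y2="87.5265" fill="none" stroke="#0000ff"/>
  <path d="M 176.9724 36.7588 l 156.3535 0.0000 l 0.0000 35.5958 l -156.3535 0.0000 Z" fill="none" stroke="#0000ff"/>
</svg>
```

1 u = 1 mm; y_m = 112.0599 − y.

[1] `<circle>` circle, #0000ff→engrave S216 F4731: (101.3769,40.5917) → (100.0700,44.6139) → (96.6486,47.0997) → (92.4194,47.0997) → (88.9980,44.6139) → (87.6911,40.5917) → (88.9980,36.5695) → (92.4194,34.0837) → (96.6486,34.0837) → (100.0700,36.5695) → (101.3769,40.5917) (closed)

[2] `<line>` line segment, #0000ff→engrave S216 F4731: (304.0410,45.2666) → (159.2672,24.5334)

[3] `<path>` rectangle, #0000ff→engrave S216 F4731: (176.9724,75.3011) → (333.3259,75.3011) → (333.3259,39.7053) → (176.9724,39.7053) → (176.9724,75.3011) (closed)

G21
G90
G00 X101.3769 Y40.5917
M3 S216
G1 X100.0700 Y44.6139 F4731
G1 X96.6486 Y47.0997
G1 X92.4194 Y47.0997
G1 X88.9980 Y44.6139
G1 X87.6911 Y40.5917
G1 X88.9980 Y36.5695
G1 X92.4194 Y34.0837
G1 X96.6486 Y34.0837
G1 X100.0700 Y36.5695
G1 X101.3769 Y40.5917
M5
G00 X304.0410 Y45.2666
M3 S216
G1 X159.2672 Y24.5334 F4731
M5
G00 X176.9724 Y75.3011
M3 S216
G1 X333.3259 Y75.3011 F4731
G1 X333.3259 Y39.7053
G1 X176.9724 Y39.7053
G1 X176.9724 Y75.3011
M5
G00 X0.0000 Y0.0000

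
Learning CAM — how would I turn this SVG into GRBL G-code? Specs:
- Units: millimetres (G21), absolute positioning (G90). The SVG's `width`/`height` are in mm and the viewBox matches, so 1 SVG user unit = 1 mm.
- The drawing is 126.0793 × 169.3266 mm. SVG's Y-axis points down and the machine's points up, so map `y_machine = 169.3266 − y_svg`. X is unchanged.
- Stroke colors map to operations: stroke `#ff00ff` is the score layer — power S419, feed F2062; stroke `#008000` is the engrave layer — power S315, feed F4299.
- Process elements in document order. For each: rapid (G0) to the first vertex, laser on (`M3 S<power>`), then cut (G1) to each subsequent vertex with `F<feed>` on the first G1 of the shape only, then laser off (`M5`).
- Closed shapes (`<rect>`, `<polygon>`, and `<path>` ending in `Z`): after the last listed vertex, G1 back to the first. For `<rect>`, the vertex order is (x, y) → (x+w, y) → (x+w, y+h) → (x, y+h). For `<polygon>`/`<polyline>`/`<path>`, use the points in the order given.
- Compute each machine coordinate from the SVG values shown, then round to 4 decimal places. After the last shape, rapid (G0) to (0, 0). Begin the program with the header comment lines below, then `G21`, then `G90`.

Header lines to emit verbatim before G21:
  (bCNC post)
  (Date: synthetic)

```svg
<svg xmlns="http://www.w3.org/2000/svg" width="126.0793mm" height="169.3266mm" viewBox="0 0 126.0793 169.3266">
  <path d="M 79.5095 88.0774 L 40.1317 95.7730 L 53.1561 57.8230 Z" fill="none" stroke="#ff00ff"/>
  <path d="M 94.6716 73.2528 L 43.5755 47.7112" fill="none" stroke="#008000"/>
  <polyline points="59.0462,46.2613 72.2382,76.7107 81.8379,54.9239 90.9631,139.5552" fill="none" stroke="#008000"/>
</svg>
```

viewBox `0 0 126.0793 169.3266` with mm width/height → 1 unit = 1 mm. Flip: y_m = 169.3266 − y_svg.

**Shape 1** — `<path>` regular polygon, stroke `#ff00ff` → score (S419, F2062). Machine vertices: (79.5095,81.2492) → (40.1317,73.5536) → (53.1561,111.5036) → (79.5095,81.2492). Closed: final G1 returns to the first vertex.

**Shape 2** — `<path>` line segment, stroke `#008000` → engrave (S315, F4299). Machine vertices: (94.6716,96.0738) → (43.5755,121.6154). Open path.

**Shape 3** — `<polyline>` open polyline, stroke `#008000` → engrave (S315, F4299). Machine vertices: (59.0462,123.0653) → (72.2382,92.6159) → (81.8379,114.4027) → (90.9631,29.7714). Open path.

(bCNC post)
(Date: synthetic)
G21
G90
G0 X79.5095 Y81.2492
M3 S419
G1 X40.1317 Y73.5536 F2062
G1 X53.1561 Y111.5036
G1 X79.5095 Y81.2492
M5
G0 X94.6716 Y96.0738
M3 S315
G1 X43.5755 Y121.6154 F4299
M5
G0 X59.0462 Y123.0653
M3 S315
G1 X72.2382 Y92.6159 F4299
G1 X81.8379 Y114.4027
G1 X90.9631 Y29.7714
M5
G0 X0.0000 Y0.0000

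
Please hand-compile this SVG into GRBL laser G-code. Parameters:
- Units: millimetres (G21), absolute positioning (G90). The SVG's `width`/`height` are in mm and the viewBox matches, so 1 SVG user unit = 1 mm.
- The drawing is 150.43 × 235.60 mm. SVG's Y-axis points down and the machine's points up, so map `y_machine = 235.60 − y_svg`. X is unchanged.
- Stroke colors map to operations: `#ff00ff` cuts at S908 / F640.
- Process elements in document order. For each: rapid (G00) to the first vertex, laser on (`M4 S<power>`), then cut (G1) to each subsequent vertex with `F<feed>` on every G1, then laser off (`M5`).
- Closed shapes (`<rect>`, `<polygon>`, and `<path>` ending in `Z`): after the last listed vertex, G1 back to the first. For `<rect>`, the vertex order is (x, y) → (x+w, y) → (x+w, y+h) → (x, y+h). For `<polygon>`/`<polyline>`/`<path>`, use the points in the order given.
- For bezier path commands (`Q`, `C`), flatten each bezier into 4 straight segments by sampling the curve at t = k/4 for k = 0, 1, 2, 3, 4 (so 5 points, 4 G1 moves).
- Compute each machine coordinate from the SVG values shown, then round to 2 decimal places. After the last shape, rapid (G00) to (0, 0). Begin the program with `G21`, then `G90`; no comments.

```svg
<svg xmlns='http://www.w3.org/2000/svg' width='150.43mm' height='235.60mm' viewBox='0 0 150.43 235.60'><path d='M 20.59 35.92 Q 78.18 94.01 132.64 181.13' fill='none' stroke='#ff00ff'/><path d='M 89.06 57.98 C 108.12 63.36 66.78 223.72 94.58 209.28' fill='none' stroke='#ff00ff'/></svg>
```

G21
G90
G00 X20.59 Y199.68
M4 S908
G1 X49.19 Y168.82 F640
G1 X77.40 Y134.33 F640
G1 X105.21 Y96.22 F640
G1 X132.64 Y54.47 F640
M5
G00 X89.06 Y177.62
M4 S908
G1 X94.05 Y149.68 F640
G1 X88.54 Y94.54 F640
G1 X84.67 Y43.11 F640
G1 X94.58 Y26.32 F640
M5
G00 X0.00 Y0.00

viewBox `0 0 150.43 235.60` with mm width/height → 1 unit = 1 mm. Flip: y_m = 235.60 − y_svg.

**Shape 1** — `<path>` quadratic bezier, stroke `#ff00ff` → cut (S908, F640). Control points (SVG): P0=(20.59,35.92), P1=(78.18,94.01), P2=(132.64,181.13); sampled at t=k/4. Machine vertices: (20.59,199.68) → (49.19,168.82) → (77.40,134.33) → (105.21,96.22) → (132.64,54.47). Open path.

**Shape 2** — `<path>` cubic bezier, stroke `#ff00ff` → cut (S908, F640). Control points (SVG): P0=(89.06,57.98), P1=(108.12,63.36), P2=(66.78,223.72), P3=(94.58,209.28); sampled at t=k/4. Machine vertices: (89.06,177.62) → (94.05,149.68) → (88.54,94.54) → (84.67,43.11) → (94.58,26.32). Open path.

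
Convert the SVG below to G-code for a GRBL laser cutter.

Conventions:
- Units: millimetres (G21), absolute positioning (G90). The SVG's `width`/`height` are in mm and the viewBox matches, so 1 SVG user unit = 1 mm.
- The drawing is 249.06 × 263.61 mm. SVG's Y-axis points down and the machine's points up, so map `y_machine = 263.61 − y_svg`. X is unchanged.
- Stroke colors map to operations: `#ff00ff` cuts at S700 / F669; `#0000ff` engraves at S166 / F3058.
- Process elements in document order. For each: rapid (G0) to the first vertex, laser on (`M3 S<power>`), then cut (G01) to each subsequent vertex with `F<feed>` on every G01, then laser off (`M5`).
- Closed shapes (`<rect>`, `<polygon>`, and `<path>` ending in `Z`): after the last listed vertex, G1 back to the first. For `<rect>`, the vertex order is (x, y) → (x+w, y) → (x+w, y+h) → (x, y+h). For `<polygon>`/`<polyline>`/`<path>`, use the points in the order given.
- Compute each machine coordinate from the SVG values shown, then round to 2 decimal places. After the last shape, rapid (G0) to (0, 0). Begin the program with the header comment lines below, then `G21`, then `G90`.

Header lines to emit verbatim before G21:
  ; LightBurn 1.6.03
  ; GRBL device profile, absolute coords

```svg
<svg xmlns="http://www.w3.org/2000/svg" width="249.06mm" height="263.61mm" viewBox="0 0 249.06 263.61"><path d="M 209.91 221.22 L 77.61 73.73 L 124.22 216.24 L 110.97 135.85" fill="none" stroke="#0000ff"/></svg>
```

1 u = 1 mm; y_m = 263.61 − y.

[1] `<path>` open polyline, #0000ff→engrave S166 F3058: (209.91,42.39) → (77.61,189.88) → (124.22,47.37) → (110.97,127.76)

; LightBurn 1.6.03
; GRBL device profile, absolute coords
G21
G90
G0 X209.91 Y42.39
M3 S166
G01 X77.61 Y189.88 F3058
G01 X124.22 Y47.37 F3058
G01 X110.97 Y127.76 F3058
M5
G0 X0.00 Y0.00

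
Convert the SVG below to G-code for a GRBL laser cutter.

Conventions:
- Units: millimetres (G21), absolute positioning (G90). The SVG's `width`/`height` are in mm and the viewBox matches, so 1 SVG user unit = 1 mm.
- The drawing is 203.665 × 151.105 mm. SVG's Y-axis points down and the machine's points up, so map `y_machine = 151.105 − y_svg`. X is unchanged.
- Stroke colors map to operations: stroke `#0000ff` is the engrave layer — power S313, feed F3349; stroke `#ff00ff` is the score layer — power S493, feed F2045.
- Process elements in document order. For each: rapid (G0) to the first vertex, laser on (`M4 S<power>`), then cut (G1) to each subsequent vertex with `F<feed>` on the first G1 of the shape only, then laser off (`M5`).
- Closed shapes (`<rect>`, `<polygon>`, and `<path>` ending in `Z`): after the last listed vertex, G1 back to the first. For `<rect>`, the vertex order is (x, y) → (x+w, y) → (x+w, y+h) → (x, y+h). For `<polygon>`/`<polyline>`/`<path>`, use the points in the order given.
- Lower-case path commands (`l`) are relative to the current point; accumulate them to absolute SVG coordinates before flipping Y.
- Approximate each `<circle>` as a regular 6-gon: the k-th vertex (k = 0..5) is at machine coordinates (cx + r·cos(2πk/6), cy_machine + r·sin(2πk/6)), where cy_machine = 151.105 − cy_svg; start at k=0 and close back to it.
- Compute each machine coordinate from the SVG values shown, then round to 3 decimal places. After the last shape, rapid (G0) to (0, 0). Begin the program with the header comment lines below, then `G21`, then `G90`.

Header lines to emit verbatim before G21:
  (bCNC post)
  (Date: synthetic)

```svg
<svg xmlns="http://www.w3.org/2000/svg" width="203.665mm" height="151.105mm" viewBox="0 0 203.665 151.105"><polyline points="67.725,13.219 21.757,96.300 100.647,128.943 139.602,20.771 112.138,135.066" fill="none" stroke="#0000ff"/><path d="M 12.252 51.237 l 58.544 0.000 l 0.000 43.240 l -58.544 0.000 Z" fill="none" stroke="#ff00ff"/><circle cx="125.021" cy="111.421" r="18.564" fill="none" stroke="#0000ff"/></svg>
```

(bCNC post)
(Date: synthetic)
G21
G90
G0 X67.725 Y137.886
M4 S313
G1 X21.757 Y54.805 F3349
G1 X100.647 Y22.162
G1 X139.602 Y130.334
G1 X112.138 Y16.039
M5
G0 X12.252 Y99.868
M4 S493
G1 X70.796 Y99.868 F2045
G1 X70.796 Y56.628
G1 X12.252 Y56.628
G1 X12.252 Y99.868
M5
G0 X143.585 Y39.684
M4 S313
G1 X134.303 Y55.761 F3349
G1 X115.739 Y55.761
G1 X106.457 Y39.684
G1 X115.739 Y23.607
G1 X134.303 Y23.607
G1 X143.585 Y39.684
M5
G0 X0.000 Y0.000

1 u = 1 mm; y_m = 151.105 − y.

[1] `<polyline>` open polyline, #0000ff→engrave S313 F3349: (67.725,137.886) → (21.757,54.805) → (100.647,22.162) → (139.602,130.334) → (112.138,16.039)

[2] `<path>` rectangle, #ff00ff→score S493 F2045: (12.252,99.868) → (70.796,99.868) → (70.796,56.628) → (12.252,56.628) → (12.252,99.868) (closed)

[3] `<circle>` circle, #0000ff→engrave S313 F3349: (143.585,39.684) → (134.303,55.761) → (115.739,55.761) → (106.457,39.684) → (115.739,23.607) → (134.303,23.607) → (143.585,39.684) (closed)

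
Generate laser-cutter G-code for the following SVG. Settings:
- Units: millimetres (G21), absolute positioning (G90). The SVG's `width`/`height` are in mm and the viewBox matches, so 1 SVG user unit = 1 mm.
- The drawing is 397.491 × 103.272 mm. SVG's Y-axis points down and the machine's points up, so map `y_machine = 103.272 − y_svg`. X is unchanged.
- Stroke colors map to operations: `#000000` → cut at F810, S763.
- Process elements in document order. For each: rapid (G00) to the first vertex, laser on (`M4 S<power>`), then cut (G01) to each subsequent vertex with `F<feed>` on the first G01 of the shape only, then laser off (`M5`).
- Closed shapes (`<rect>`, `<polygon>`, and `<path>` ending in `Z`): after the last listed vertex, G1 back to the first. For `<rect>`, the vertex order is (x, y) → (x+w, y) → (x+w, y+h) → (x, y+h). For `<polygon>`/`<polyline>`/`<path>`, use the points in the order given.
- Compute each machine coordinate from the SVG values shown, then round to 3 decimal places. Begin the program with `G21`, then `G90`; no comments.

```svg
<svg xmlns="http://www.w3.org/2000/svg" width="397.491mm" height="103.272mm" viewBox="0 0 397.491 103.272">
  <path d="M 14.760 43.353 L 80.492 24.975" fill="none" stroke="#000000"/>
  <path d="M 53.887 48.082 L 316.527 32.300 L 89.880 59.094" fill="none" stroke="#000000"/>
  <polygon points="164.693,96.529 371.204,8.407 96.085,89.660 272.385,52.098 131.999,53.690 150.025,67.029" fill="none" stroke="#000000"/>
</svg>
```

G21
G90
G00 X14.760 Y59.919
M4 S763
G01 X80.492 Y78.297 F810
M5
G00 X53.887 Y55.190
M4 S763
G01 X316.527 Y70.972 F810
G01 X89.880 Y44.178
M5
G00 X164.693 Y6.743
M4 S763
G01 X371.204 Y94.865 F810
G01 X96.085 Y13.612
G01 X272.385 Y51.174
G01 X131.999 Y49.582
G01 X150.025 Y36.243
G01 X164.693 Y6.743
M5

Since the viewBox matches the mm dimensions, user units are millimetres directly. The only transform is the Y-flip y_m = 103.272 − y_svg.

Shape 1 is a line segment drawn with `<path>`. Its stroke #000000 means cut at S763, F810. After flipping Y the toolpath is (14.760,59.919) → (80.492,78.297).

Shape 2 is a open polyline drawn with `<path>`. Its stroke #000000 means cut at S763, F810. After flipping Y the toolpath is (53.887,55.190) → (316.527,70.972) → (89.880,44.178).

Shape 3 is a closed polygon drawn with `<polygon>`. Its stroke #000000 means cut at S763, F810. After flipping Y the toolpath is (164.693,6.743) → (371.204,94.865) → (96.085,13.612) → (272.385,51.174) → (131.999,49.582) → (150.025,36.243) → (164.693,6.743), returning to the start.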